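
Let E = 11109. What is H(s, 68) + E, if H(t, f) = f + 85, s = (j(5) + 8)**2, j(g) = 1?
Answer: 11262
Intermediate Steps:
s = 81 (s = (1 + 8)**2 = 9**2 = 81)
H(t, f) = 85 + f
H(s, 68) + E = (85 + 68) + 11109 = 153 + 11109 = 11262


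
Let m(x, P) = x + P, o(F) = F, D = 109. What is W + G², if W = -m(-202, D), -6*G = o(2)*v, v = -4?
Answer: 853/9 ≈ 94.778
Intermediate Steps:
m(x, P) = P + x
G = 4/3 (G = -(-4)/3 = -⅙*(-8) = 4/3 ≈ 1.3333)
W = 93 (W = -(109 - 202) = -1*(-93) = 93)
W + G² = 93 + (4/3)² = 93 + 16/9 = 853/9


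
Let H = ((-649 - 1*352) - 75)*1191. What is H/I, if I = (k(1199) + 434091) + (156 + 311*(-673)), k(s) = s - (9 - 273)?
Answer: -427172/75469 ≈ -5.6602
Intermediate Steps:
H = -1281516 (H = ((-649 - 352) - 75)*1191 = (-1001 - 75)*1191 = -1076*1191 = -1281516)
k(s) = 264 + s (k(s) = s - 1*(-264) = s + 264 = 264 + s)
I = 226407 (I = ((264 + 1199) + 434091) + (156 + 311*(-673)) = (1463 + 434091) + (156 - 209303) = 435554 - 209147 = 226407)
H/I = -1281516/226407 = -1281516*1/226407 = -427172/75469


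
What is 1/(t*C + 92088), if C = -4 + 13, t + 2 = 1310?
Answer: 1/103860 ≈ 9.6283e-6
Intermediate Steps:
t = 1308 (t = -2 + 1310 = 1308)
C = 9
1/(t*C + 92088) = 1/(1308*9 + 92088) = 1/(11772 + 92088) = 1/103860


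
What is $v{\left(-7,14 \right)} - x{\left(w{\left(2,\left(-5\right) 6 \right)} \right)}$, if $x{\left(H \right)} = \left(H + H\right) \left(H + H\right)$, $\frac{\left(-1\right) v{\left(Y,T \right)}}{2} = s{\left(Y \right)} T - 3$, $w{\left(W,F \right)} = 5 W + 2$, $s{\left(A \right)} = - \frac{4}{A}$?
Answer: $-586$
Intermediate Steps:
$w{\left(W,F \right)} = 2 + 5 W$
$v{\left(Y,T \right)} = 6 + \frac{8 T}{Y}$ ($v{\left(Y,T \right)} = - 2 \left(- \frac{4}{Y} T - 3\right) = - 2 \left(- \frac{4 T}{Y} - 3\right) = - 2 \left(-3 - \frac{4 T}{Y}\right) = 6 + \frac{8 T}{Y}$)
$x{\left(H \right)} = 4 H^{2}$ ($x{\left(H \right)} = 2 H 2 H = 4 H^{2}$)
$v{\left(-7,14 \right)} - x{\left(w{\left(2,\left(-5\right) 6 \right)} \right)} = \left(6 + 8 \cdot 14 \frac{1}{-7}\right) - 4 \left(2 + 5 \cdot 2\right)^{2} = \left(6 + 8 \cdot 14 \left(- \frac{1}{7}\right)\right) - 4 \left(2 + 10\right)^{2} = \left(6 - 16\right) - 4 \cdot 12^{2} = -10 - 4 \cdot 144 = -10 - 576 = -586$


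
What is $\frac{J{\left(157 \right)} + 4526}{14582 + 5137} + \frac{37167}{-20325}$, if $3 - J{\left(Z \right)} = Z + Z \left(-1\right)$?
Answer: $- \frac{30516388}{19085175} \approx -1.599$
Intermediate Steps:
$J{\left(Z \right)} = 3$ ($J{\left(Z \right)} = 3 - \left(Z + Z \left(-1\right)\right) = 3 - \left(Z - Z\right) = 3 - 0 = 3 + 0 = 3$)
$\frac{J{\left(157 \right)} + 4526}{14582 + 5137} + \frac{37167}{-20325} = \frac{3 + 4526}{14582 + 5137} + \frac{37167}{-20325} = \frac{4529}{19719} + 37167 \left(- \frac{1}{20325}\right) = 4529 \cdot \frac{1}{19719} - \frac{12389}{6775} = \frac{647}{2817} - \frac{12389}{6775} = - \frac{30516388}{19085175}$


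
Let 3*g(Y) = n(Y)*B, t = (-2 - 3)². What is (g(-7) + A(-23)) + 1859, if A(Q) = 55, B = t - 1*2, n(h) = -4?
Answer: 5650/3 ≈ 1883.3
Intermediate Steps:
t = 25 (t = (-5)² = 25)
B = 23 (B = 25 - 1*2 = 25 - 2 = 23)
g(Y) = -92/3 (g(Y) = (-4*23)/3 = (⅓)*(-92) = -92/3)
(g(-7) + A(-23)) + 1859 = (-92/3 + 55) + 1859 = 73/3 + 1859 = 5650/3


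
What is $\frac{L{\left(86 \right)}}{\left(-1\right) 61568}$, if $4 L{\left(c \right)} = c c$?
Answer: $- \frac{1849}{61568} \approx -0.030032$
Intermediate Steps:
$L{\left(c \right)} = \frac{c^{2}}{4}$ ($L{\left(c \right)} = \frac{c c}{4} = \frac{c^{2}}{4}$)
$\frac{L{\left(86 \right)}}{\left(-1\right) 61568} = \frac{\frac{1}{4} \cdot 86^{2}}{\left(-1\right) 61568} = \frac{\frac{1}{4} \cdot 7396}{-61568} = 1849 \left(- \frac{1}{61568}\right) = - \frac{1849}{61568}$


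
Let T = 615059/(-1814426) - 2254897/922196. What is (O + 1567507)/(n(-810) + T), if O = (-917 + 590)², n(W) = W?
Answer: -1400880376273242128/679998116142723 ≈ -2060.1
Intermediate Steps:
O = 106929 (O = (-327)² = 106929)
T = -2329274346843/836628199748 (T = 615059*(-1/1814426) - 2254897*1/922196 = -615059/1814426 - 2254897/922196 = -2329274346843/836628199748 ≈ -2.7841)
(O + 1567507)/(n(-810) + T) = (106929 + 1567507)/(-810 - 2329274346843/836628199748) = 1674436/(-679998116142723/836628199748) = 1674436*(-836628199748/679998116142723) = -1400880376273242128/679998116142723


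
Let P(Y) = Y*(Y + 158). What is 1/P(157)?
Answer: 1/49455 ≈ 2.0220e-5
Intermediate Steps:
P(Y) = Y*(158 + Y)
1/P(157) = 1/(157*(158 + 157)) = 1/(157*315) = 1/49455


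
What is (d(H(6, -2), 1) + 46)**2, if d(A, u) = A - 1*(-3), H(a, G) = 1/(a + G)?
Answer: 38809/16 ≈ 2425.6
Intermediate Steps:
H(a, G) = 1/(G + a)
d(A, u) = 3 + A (d(A, u) = A + 3 = 3 + A)
(d(H(6, -2), 1) + 46)**2 = ((3 + 1/(-2 + 6)) + 46)**2 = ((3 + 1/4) + 46)**2 = (13/4 + 46)**2 = (197/4)**2 = 38809/16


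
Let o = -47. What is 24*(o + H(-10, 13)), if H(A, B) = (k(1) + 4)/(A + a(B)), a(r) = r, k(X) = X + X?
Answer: -1080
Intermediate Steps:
k(X) = 2*X
H(A, B) = 6/(A + B) (H(A, B) = (2*1 + 4)/(A + B) = (2 + 4)/(A + B) = 6/(A + B))
24*(o + H(-10, 13)) = 24*(-47 + 6/(-10 + 13)) = 24*(-47 + 6/3) = 24*(-47 + 6*(⅓)) = 24*(-47 + 2) = 24*(-45) = -1080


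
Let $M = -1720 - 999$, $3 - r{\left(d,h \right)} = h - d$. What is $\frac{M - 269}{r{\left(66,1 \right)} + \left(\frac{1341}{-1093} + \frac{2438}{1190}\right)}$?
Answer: $- \frac{650335}{14979} \approx -43.416$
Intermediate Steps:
$r{\left(d,h \right)} = 3 + d - h$ ($r{\left(d,h \right)} = 3 - \left(h - d\right) = 3 + \left(d - h\right) = 3 + d - h$)
$M = -2719$
$\frac{M - 269}{r{\left(66,1 \right)} + \left(\frac{1341}{-1093} + \frac{2438}{1190}\right)} = \frac{-2719 - 269}{\left(3 + 66 - 1\right) + \left(\frac{1341}{-1093} + \frac{2438}{1190}\right)} = - \frac{2988}{\left(3 + 66 - 1\right) + \left(1341 \left(- \frac{1}{1093}\right) + 2438 \cdot \frac{1}{1190}\right)} = - \frac{2988}{68 + \left(- \frac{1341}{1093} + \frac{1219}{595}\right)} = - \frac{2988}{68 + \frac{534472}{650335}} = - \frac{2988}{\frac{44757252}{650335}} = \left(-2988\right) \frac{650335}{44757252} = - \frac{650335}{14979}$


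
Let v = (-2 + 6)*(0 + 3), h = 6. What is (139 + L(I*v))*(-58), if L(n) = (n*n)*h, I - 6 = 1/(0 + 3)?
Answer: -2018110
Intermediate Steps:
I = 19/3 (I = 6 + 1/(0 + 3) = 6 + 1/3 = 19/3 ≈ 6.3333)
v = 12 (v = 4*3 = 12)
L(n) = 6*n**2 (L(n) = (n*n)*6 = n**2*6 = 6*n**2)
(139 + L(I*v))*(-58) = (139 + 6*((19/3)*12)**2)*(-58) = (139 + 6*76**2)*(-58) = (139 + 6*5776)*(-58) = (139 + 34656)*(-58) = 34795*(-58) = -2018110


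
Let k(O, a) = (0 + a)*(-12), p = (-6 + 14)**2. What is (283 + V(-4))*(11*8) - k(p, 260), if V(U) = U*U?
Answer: 29432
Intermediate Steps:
V(U) = U**2
p = 64 (p = 8**2 = 64)
k(O, a) = -12*a (k(O, a) = a*(-12) = -12*a)
(283 + V(-4))*(11*8) - k(p, 260) = (283 + (-4)**2)*(11*8) - (-12)*260 = (283 + 16)*88 - 1*(-3120) = 299*88 + 3120 = 26312 + 3120 = 29432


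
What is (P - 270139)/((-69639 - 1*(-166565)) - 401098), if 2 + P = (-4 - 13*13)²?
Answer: 60053/76043 ≈ 0.78972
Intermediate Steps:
P = 29927 (P = -2 + (-4 - 13*13)² = -2 + (-4 - 169)² = -2 + (-173)² = -2 + 29929 = 29927)
(P - 270139)/((-69639 - 1*(-166565)) - 401098) = (29927 - 270139)/((-69639 - 1*(-166565)) - 401098) = -240212/((-69639 + 166565) - 401098) = -240212/(96926 - 401098) = -240212/(-304172) = -240212*(-1/304172) = 60053/76043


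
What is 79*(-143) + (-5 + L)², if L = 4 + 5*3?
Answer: -11101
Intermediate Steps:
L = 19 (L = 4 + 15 = 19)
79*(-143) + (-5 + L)² = 79*(-143) + (-5 + 19)² = -11297 + 14² = -11297 + 196 = -11101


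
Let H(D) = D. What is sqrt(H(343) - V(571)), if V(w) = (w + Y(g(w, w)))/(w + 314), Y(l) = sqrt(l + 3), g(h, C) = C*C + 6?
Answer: sqrt(268140840 - 4425*sqrt(13042))/885 ≈ 18.485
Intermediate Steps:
g(h, C) = 6 + C**2 (g(h, C) = C**2 + 6 = 6 + C**2)
Y(l) = sqrt(3 + l)
V(w) = (w + sqrt(9 + w**2))/(314 + w) (V(w) = (w + sqrt(3 + (6 + w**2)))/(w + 314) = (w + sqrt(9 + w**2))/(314 + w))
sqrt(H(343) - V(571)) = sqrt(343 - (571 + sqrt(9 + 571**2))/(314 + 571)) = sqrt(343 - (571 + sqrt(9 + 326041))/885) = sqrt(343 - (571 + sqrt(326050))/885) = sqrt(343 - (571 + 5*sqrt(13042))/885) = sqrt(343 - (571/885 + sqrt(13042)/177)) = sqrt(343 + (-571/885 - sqrt(13042)/177)) = sqrt(302984/885 - sqrt(13042)/177)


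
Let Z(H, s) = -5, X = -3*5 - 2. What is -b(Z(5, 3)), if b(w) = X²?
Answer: -289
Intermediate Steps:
X = -17 (X = -15 - 2 = -17)
b(w) = 289 (b(w) = (-17)² = 289)
-b(Z(5, 3)) = -1*289 = -289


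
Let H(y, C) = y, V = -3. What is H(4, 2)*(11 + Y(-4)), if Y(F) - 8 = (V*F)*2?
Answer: 172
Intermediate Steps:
Y(F) = 8 - 6*F (Y(F) = 8 - 3*F*2 = 8 - 6*F)
H(4, 2)*(11 + Y(-4)) = 4*(11 + (8 - 6*(-4))) = 4*(11 + (8 + 24)) = 4*(11 + 32) = 4*43 = 172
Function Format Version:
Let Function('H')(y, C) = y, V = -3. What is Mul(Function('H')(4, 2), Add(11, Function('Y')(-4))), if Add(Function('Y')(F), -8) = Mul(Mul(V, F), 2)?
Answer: 172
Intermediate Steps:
Function('Y')(F) = Add(8, Mul(-6, F)) (Function('Y')(F) = Add(8, Mul(Mul(-3, F), 2)) = Add(8, Mul(-6, F)))
Mul(Function('H')(4, 2), Add(11, Function('Y')(-4))) = Mul(4, Add(11, Add(8, Mul(-6, -4)))) = Mul(4, Add(11, Add(8, 24))) = Mul(4, Add(11, 32)) = Mul(4, 43) = 172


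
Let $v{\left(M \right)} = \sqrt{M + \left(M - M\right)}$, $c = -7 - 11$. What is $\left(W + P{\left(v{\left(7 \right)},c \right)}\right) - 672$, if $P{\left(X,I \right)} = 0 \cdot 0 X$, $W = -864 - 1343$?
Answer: $-2879$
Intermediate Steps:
$c = -18$
$v{\left(M \right)} = \sqrt{M}$ ($v{\left(M \right)} = \sqrt{M + 0} = \sqrt{M}$)
$W = -2207$
$P{\left(X,I \right)} = 0$ ($P{\left(X,I \right)} = 0 X = 0$)
$\left(W + P{\left(v{\left(7 \right)},c \right)}\right) - 672 = \left(-2207 + 0\right) - 672 = -2207 - 672 = -2879$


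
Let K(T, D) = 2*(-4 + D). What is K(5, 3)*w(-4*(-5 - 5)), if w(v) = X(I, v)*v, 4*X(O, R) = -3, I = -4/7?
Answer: 60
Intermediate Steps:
I = -4/7 (I = -4*⅐ = -4/7 ≈ -0.57143)
X(O, R) = -¾ (X(O, R) = (¼)*(-3) = -¾)
K(T, D) = -8 + 2*D
w(v) = -3*v/4
K(5, 3)*w(-4*(-5 - 5)) = (-8 + 2*3)*(-(-3)*(-5 - 5)) = (-8 + 6)*(-(-3)*(-10)) = -(-3)*40/2 = -2*(-30) = 60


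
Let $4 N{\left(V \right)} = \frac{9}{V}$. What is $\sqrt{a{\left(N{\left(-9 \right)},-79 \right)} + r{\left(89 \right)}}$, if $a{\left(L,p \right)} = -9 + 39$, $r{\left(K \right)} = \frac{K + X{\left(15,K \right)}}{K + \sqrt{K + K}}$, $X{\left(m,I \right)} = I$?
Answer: $\frac{\sqrt{2848 + 30 \sqrt{178}}}{\sqrt{89 + \sqrt{178}}} \approx 5.6338$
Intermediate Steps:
$N{\left(V \right)} = \frac{9}{4 V}$ ($N{\left(V \right)} = \frac{9 \frac{1}{V}}{4} = \frac{9}{4 V}$)
$r{\left(K \right)} = \frac{2 K}{K + \sqrt{2} \sqrt{K}}$ ($r{\left(K \right)} = \frac{K + K}{K + \sqrt{K + K}} = \frac{2 K}{K + \sqrt{2 K}} = \frac{2 K}{K + \sqrt{2} \sqrt{K}}$)
$a{\left(L,p \right)} = 30$
$\sqrt{a{\left(N{\left(-9 \right)},-79 \right)} + r{\left(89 \right)}} = \sqrt{30 + 2 \cdot 89 \frac{1}{89 + \sqrt{2} \sqrt{89}}} = \sqrt{30 + 2 \cdot 89 \frac{1}{89 + \sqrt{178}}} = \sqrt{30 + \frac{178}{89 + \sqrt{178}}}$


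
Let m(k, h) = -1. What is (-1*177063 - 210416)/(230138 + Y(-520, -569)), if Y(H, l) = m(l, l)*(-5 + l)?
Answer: -387479/230712 ≈ -1.6795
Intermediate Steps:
Y(H, l) = 5 - l (Y(H, l) = -(-5 + l) = 5 - l)
(-1*177063 - 210416)/(230138 + Y(-520, -569)) = (-1*177063 - 210416)/(230138 + (5 - 1*(-569))) = (-177063 - 210416)/(230138 + (5 + 569)) = -387479/(230138 + 574) = -387479/230712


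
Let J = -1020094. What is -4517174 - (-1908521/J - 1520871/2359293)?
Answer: -3623829492982768029/802233544514 ≈ -4.5172e+6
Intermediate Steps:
-4517174 - (-1908521/J - 1520871/2359293) = -4517174 - (-1908521/(-1020094) - 1520871/2359293) = -4517174 - (-1908521*(-1/1020094) - 1520871*1/2359293) = -4517174 - (1908521/1020094 - 506957/786431) = -4517174 - 1*983776284593/802233544514 = -4517174 - 983776284593/802233544514 = -3623829492982768029/802233544514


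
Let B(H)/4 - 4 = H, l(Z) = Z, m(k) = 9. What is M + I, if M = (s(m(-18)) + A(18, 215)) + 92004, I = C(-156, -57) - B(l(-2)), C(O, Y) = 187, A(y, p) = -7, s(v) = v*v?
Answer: 92257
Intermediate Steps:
s(v) = v**2
B(H) = 16 + 4*H
I = 179 (I = 187 - (16 + 4*(-2)) = 187 - (16 - 8) = 187 - 1*8 = 187 - 8 = 179)
M = 92078 (M = (9**2 - 7) + 92004 = (81 - 7) + 92004 = 74 + 92004 = 92078)
M + I = 92078 + 179 = 92257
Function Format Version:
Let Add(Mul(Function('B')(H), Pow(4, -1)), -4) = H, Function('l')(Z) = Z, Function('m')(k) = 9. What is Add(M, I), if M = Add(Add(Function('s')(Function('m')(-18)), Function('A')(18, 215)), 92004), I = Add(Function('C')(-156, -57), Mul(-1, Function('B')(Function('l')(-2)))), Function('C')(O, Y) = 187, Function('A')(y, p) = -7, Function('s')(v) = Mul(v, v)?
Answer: 92257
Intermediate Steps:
Function('s')(v) = Pow(v, 2)
Function('B')(H) = Add(16, Mul(4, H))
I = 179 (I = Add(187, Mul(-1, Add(16, Mul(4, -2)))) = Add(187, Mul(-1, Add(16, -8))) = Add(187, Mul(-1, 8)) = Add(187, -8) = 179)
M = 92078 (M = Add(Add(Pow(9, 2), -7), 92004) = Add(Add(81, -7), 92004) = Add(74, 92004) = 92078)
Add(M, I) = Add(92078, 179) = 92257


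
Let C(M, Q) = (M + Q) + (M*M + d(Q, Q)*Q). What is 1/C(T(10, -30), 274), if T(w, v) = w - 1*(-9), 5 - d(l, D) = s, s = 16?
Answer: -1/2360 ≈ -0.00042373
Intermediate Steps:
d(l, D) = -11 (d(l, D) = 5 - 1*16 = 5 - 16 = -11)
T(w, v) = 9 + w (T(w, v) = w + 9 = 9 + w)
C(M, Q) = M + M² - 10*Q (C(M, Q) = (M + Q) + (M*M - 11*Q) = (M + Q) + (M² - 11*Q) = M + M² - 10*Q)
1/C(T(10, -30), 274) = 1/((9 + 10) + (9 + 10)² - 10*274) = 1/(19 + 19² - 2740) = 1/(19 + 361 - 2740) = 1/(-2360) = -1/2360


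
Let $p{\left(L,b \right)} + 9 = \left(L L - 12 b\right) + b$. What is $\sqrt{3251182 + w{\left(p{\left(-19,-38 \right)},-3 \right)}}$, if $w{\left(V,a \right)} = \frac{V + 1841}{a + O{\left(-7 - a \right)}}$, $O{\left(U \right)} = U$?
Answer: $1803$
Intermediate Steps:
$p{\left(L,b \right)} = -9 + L^{2} - 11 b$ ($p{\left(L,b \right)} = -9 + \left(\left(L L - 12 b\right) + b\right) = -9 + \left(\left(L^{2} - 12 b\right) + b\right) = -9 + \left(L^{2} - 11 b\right) = -9 + L^{2} - 11 b$)
$w{\left(V,a \right)} = -263 - \frac{V}{7}$ ($w{\left(V,a \right)} = \frac{V + 1841}{a - \left(7 + a\right)} = \frac{1841 + V}{-7} = \left(1841 + V\right) \left(- \frac{1}{7}\right) = -263 - \frac{V}{7}$)
$\sqrt{3251182 + w{\left(p{\left(-19,-38 \right)},-3 \right)}} = \sqrt{3251182 - \left(263 + \frac{-9 + \left(-19\right)^{2} - -418}{7}\right)} = \sqrt{3251182 - \left(263 + \frac{-9 + 361 + 418}{7}\right)} = \sqrt{3251182 - 373} = \sqrt{3250809} = 1803$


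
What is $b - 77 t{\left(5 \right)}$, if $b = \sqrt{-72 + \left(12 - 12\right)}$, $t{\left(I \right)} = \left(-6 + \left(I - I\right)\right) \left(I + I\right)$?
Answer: $4620 + 6 i \sqrt{2} \approx 4620.0 + 8.4853 i$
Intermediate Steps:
$t{\left(I \right)} = - 12 I$ ($t{\left(I \right)} = \left(-6 + 0\right) 2 I = - 6 \cdot 2 I = - 12 I$)
$b = 6 i \sqrt{2}$ ($b = \sqrt{-72 + 0} = \sqrt{-72} = 6 i \sqrt{2} \approx 8.4853 i$)
$b - 77 t{\left(5 \right)} = 6 i \sqrt{2} - 77 \left(\left(-12\right) 5\right) = 6 i \sqrt{2} - -4620 = 6 i \sqrt{2} + 4620 = 4620 + 6 i \sqrt{2}$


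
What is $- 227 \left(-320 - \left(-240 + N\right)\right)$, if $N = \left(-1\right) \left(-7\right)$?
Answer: $19749$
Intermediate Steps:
$N = 7$
$- 227 \left(-320 - \left(-240 + N\right)\right) = - 227 \left(-320 + \left(240 - 7\right)\right) = - 227 \left(-320 + 233\right) = \left(-227\right) \left(-87\right) = 19749$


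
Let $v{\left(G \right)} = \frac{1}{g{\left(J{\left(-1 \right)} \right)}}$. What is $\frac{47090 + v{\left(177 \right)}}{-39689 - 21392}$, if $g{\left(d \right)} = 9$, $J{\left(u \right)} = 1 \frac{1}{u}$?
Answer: $- \frac{423811}{549729} \approx -0.77095$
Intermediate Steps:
$J{\left(u \right)} = \frac{1}{u}$
$v{\left(G \right)} = \frac{1}{9}$
$\frac{47090 + v{\left(177 \right)}}{-39689 - 21392} = \frac{47090 + \frac{1}{9}}{-39689 - 21392} = \frac{423811}{9 \left(-61081\right)} = \frac{423811}{9} \left(- \frac{1}{61081}\right) = - \frac{423811}{549729}$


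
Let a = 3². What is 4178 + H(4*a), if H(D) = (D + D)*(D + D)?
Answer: 9362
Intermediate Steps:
a = 9
H(D) = 4*D² (H(D) = (2*D)*(2*D) = 4*D²)
4178 + H(4*a) = 4178 + 4*(4*9)² = 4178 + 4*36² = 4178 + 4*1296 = 4178 + 5184 = 9362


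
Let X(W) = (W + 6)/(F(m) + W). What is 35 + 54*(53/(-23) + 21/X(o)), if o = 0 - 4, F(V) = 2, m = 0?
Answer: -28139/23 ≈ -1223.4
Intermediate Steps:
o = -4
X(W) = (6 + W)/(2 + W) (X(W) = (W + 6)/(2 + W) = (6 + W)/(2 + W))
35 + 54*(53/(-23) + 21/X(o)) = 35 + 54*(53/(-23) + 21/(((6 - 4)/(2 - 4)))) = 35 + 54*(53*(-1/23) + 21/((2/(-2)))) = 35 + 54*(-53/23 + 21/((-½*2))) = 35 + 54*(-53/23 + 21/(-1)) = 35 + 54*(-53/23 + 21*(-1)) = 35 + 54*(-53/23 - 21) = 35 + 54*(-536/23) = 35 - 28944/23 = -28139/23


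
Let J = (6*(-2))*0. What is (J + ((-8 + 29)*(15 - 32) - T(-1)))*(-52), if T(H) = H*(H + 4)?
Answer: 18408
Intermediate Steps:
T(H) = H*(4 + H)
J = 0 (J = -12*0 = 0)
(J + ((-8 + 29)*(15 - 32) - T(-1)))*(-52) = (0 + ((-8 + 29)*(15 - 32) - (-1)*(4 - 1)))*(-52) = (0 + (21*(-17) - (-1)*3))*(-52) = (0 + (-357 - 1*(-3)))*(-52) = (0 + (-357 + 3))*(-52) = (0 - 354)*(-52) = -354*(-52) = 18408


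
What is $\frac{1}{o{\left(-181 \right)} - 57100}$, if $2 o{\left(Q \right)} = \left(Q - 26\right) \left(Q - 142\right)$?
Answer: $- \frac{2}{47339} \approx -4.2248 \cdot 10^{-5}$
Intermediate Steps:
$o{\left(Q \right)} = \frac{\left(-142 + Q\right) \left(-26 + Q\right)}{2}$ ($o{\left(Q \right)} = \frac{\left(Q - 26\right) \left(Q - 142\right)}{2} = \frac{\left(-26 + Q\right) \left(-142 + Q\right)}{2} = \frac{\left(-142 + Q\right) \left(-26 + Q\right)}{2}$)
$\frac{1}{o{\left(-181 \right)} - 57100} = \frac{1}{\left(1846 + \frac{\left(-181\right)^{2}}{2} - -15204\right) - 57100} = \frac{1}{\left(1846 + \frac{1}{2} \cdot 32761 + 15204\right) - 57100} = \frac{1}{\left(1846 + \frac{32761}{2} + 15204\right) - 57100} = \frac{1}{\frac{66861}{2} - 57100} = \frac{1}{- \frac{47339}{2}} = - \frac{2}{47339}$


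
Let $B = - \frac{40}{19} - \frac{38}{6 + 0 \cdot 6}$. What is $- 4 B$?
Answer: $\frac{1924}{57} \approx 33.754$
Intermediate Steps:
$B = - \frac{481}{57}$ ($B = \left(-40\right) \frac{1}{19} - \frac{38}{6 + 0} = - \frac{40}{19} - \frac{38}{6} = - \frac{40}{19} - \frac{19}{3} = - \frac{481}{57} \approx -8.4386$)
$- 4 B = \left(-4\right) \left(- \frac{481}{57}\right) = \frac{1924}{57}$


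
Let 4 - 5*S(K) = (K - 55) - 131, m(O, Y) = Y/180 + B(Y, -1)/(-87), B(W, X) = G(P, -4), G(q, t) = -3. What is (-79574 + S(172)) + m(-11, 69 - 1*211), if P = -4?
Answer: -207680713/2610 ≈ -79571.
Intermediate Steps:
B(W, X) = -3
m(O, Y) = 1/29 + Y/180 (m(O, Y) = Y/180 - 3/(-87) = Y*(1/180) - 3*(-1/87) = Y/180 + 1/29 = 1/29 + Y/180)
S(K) = 38 - K/5 (S(K) = 4/5 - ((K - 55) - 131)/5 = 4/5 - ((-55 + K) - 131)/5 = 4/5 - (-186 + K)/5 = 4/5 + (186/5 - K/5) = 38 - K/5)
(-79574 + S(172)) + m(-11, 69 - 1*211) = (-79574 + (38 - 1/5*172)) + (1/29 + (69 - 1*211)/180) = (-79574 + (38 - 172/5)) + (1/29 + (69 - 211)/180) = (-79574 + 18/5) + (1/29 + (1/180)*(-142)) = -397852/5 + (1/29 - 71/90) = -397852/5 - 1969/2610 = -207680713/2610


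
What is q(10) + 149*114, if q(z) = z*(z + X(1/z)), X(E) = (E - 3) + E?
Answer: 17058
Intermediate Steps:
X(E) = -3 + 2*E (X(E) = (-3 + E) + E = -3 + 2*E)
q(z) = z*(-3 + z + 2/z) (q(z) = z*(z + (-3 + 2/z)) = z*(-3 + z + 2/z))
q(10) + 149*114 = (2 + 10*(-3 + 10)) + 149*114 = (2 + 10*7) + 16986 = (2 + 70) + 16986 = 72 + 16986 = 17058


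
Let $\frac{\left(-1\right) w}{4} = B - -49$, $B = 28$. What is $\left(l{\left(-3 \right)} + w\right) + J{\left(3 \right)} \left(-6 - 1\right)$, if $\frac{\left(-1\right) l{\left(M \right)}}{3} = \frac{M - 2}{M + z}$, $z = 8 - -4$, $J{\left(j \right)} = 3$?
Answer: $- \frac{982}{3} \approx -327.33$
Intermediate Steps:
$w = -308$ ($w = - 4 \left(28 - -49\right) = - 4 \left(28 + 49\right) = \left(-4\right) 77 = -308$)
$z = 12$ ($z = 8 + 4 = 12$)
$l{\left(M \right)} = - \frac{3 \left(-2 + M\right)}{12 + M}$ ($l{\left(M \right)} = - 3 \frac{M - 2}{M + 12} = - 3 \frac{-2 + M}{12 + M} = - \frac{3 \left(-2 + M\right)}{12 + M}$)
$\left(l{\left(-3 \right)} + w\right) + J{\left(3 \right)} \left(-6 - 1\right) = \left(\frac{3 \left(2 - -3\right)}{12 - 3} - 308\right) + 3 \left(-6 - 1\right) = \left(\frac{3 \left(2 + 3\right)}{9} - 308\right) + 3 \left(-7\right) = \left(3 \cdot \frac{1}{9} \cdot 5 - 308\right) - 21 = \left(\frac{5}{3} - 308\right) - 21 = - \frac{919}{3} - 21 = - \frac{982}{3}$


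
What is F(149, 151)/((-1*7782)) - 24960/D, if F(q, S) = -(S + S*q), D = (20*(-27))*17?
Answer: 1117127/198441 ≈ 5.6295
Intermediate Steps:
D = -9180 (D = -540*17 = -9180)
F(q, S) = -S - S*q
F(149, 151)/((-1*7782)) - 24960/D = (-1*151*(1 + 149))/((-1*7782)) - 24960/(-9180) = -1*151*150/(-7782) - 24960*(-1/9180) = -22650*(-1/7782) + 416/153 = 3775/1297 + 416/153 = 1117127/198441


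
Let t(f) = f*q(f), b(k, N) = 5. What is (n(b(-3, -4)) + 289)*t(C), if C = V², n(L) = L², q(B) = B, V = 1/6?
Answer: 157/648 ≈ 0.24228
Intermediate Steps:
V = ⅙ ≈ 0.16667
C = 1/36 (C = (⅙)² = 1/36 ≈ 0.027778)
t(f) = f² (t(f) = f*f = f²)
(n(b(-3, -4)) + 289)*t(C) = (5² + 289)*(1/36)² = (25 + 289)*(1/1296) = 314*(1/1296) = 157/648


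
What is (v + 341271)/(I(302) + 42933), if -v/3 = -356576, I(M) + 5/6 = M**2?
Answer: 8465994/804817 ≈ 10.519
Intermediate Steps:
I(M) = -5/6 + M**2
v = 1069728 (v = -3*(-356576) = 1069728)
(v + 341271)/(I(302) + 42933) = (1069728 + 341271)/((-5/6 + 302**2) + 42933) = 1410999/((-5/6 + 91204) + 42933) = 1410999/(547219/6 + 42933) = 1410999/(804817/6) = 1410999*(6/804817) = 8465994/804817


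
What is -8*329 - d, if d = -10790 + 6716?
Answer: 1442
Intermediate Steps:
d = -4074
-8*329 - d = -8*329 - 1*(-4074) = -2632 + 4074 = 1442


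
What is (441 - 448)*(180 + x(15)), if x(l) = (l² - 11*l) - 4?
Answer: -1652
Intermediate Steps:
x(l) = -4 + l² - 11*l
(441 - 448)*(180 + x(15)) = (441 - 448)*(180 + (-4 + 15² - 11*15)) = -7*(180 + (-4 + 225 - 165)) = -7*(180 + 56) = -7*236 = -1652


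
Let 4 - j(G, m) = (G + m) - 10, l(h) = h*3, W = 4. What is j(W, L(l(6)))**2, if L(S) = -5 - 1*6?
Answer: 441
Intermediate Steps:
l(h) = 3*h
L(S) = -11 (L(S) = -5 - 6 = -11)
j(G, m) = 14 - G - m (j(G, m) = 4 - ((G + m) - 10) = 4 - (-10 + G + m) = 4 + (10 - G - m) = 14 - G - m)
j(W, L(l(6)))**2 = (14 - 1*4 - 1*(-11))**2 = (14 - 4 + 11)**2 = 21**2 = 441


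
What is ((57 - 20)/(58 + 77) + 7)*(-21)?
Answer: -6874/45 ≈ -152.76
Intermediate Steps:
((57 - 20)/(58 + 77) + 7)*(-21) = (37/135 + 7)*(-21) = (982/135)*(-21) = -6874/45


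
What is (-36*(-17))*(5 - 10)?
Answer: -3060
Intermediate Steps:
(-36*(-17))*(5 - 10) = 612*(-5) = -3060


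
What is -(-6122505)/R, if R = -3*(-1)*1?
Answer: 2040835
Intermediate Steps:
R = 3 (R = 3*1 = 3)
-(-6122505)/R = -(-6122505)/3 = -1224501*(-5/3) = 2040835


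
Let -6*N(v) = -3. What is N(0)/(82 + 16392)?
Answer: 1/32948 ≈ 3.0351e-5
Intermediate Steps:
N(v) = ½ (N(v) = -⅙*(-3) = ½)
N(0)/(82 + 16392) = 1/(2*(82 + 16392)) = (½)/16474 = (½)*(1/16474) = 1/32948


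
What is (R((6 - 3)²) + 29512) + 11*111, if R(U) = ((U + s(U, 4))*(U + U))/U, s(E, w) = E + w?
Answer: 30777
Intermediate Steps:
R(U) = 8 + 4*U (R(U) = ((U + (U + 4))*(U + U))/U = ((U + (4 + U))*(2*U))/U = ((4 + 2*U)*(2*U))/U = (2*U*(4 + 2*U))/U = 8 + 4*U)
(R((6 - 3)²) + 29512) + 11*111 = ((8 + 4*(6 - 3)²) + 29512) + 11*111 = ((8 + 4*3²) + 29512) + 1221 = ((8 + 4*9) + 29512) + 1221 = ((8 + 36) + 29512) + 1221 = (44 + 29512) + 1221 = 29556 + 1221 = 30777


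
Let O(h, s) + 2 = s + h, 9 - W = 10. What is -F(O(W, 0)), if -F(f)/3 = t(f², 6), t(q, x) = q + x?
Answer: 45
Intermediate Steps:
W = -1 (W = 9 - 1*10 = 9 - 10 = -1)
O(h, s) = -2 + h + s (O(h, s) = -2 + (s + h) = -2 + (h + s) = -2 + h + s)
F(f) = -18 - 3*f² (F(f) = -3*(f² + 6) = -3*(6 + f²) = -18 - 3*f²)
-F(O(W, 0)) = -(-18 - 3*(-2 - 1 + 0)²) = -(-18 - 3*(-3)²) = -(-18 - 3*9) = -(-18 - 27) = -1*(-45) = 45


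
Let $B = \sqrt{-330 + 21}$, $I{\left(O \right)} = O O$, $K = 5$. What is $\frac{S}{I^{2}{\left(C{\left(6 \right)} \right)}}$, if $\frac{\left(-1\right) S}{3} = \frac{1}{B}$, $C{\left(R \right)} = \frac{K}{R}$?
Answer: $\frac{1296 i \sqrt{309}}{64375} \approx 0.35389 i$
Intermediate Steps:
$C{\left(R \right)} = \frac{5}{R}$
$I{\left(O \right)} = O^{2}$
$B = i \sqrt{309}$ ($B = \sqrt{-309} = i \sqrt{309} \approx 17.578 i$)
$S = \frac{i \sqrt{309}}{103}$ ($S = - \frac{3}{i \sqrt{309}} = - 3 \left(- \frac{i \sqrt{309}}{309}\right) = \frac{i \sqrt{309}}{103} \approx 0.17066 i$)
$\frac{S}{I^{2}{\left(C{\left(6 \right)} \right)}} = \frac{\frac{1}{103} i \sqrt{309}}{\left(\left(\frac{5}{6}\right)^{2}\right)^{2}} = \frac{\frac{1}{103} i \sqrt{309}}{\left(\frac{25}{36}\right)^{2}} = \frac{\frac{1}{103} i \sqrt{309}}{\frac{625}{1296}} = \frac{i \sqrt{309}}{103} \cdot \frac{1296}{625} = \frac{1296 i \sqrt{309}}{64375}$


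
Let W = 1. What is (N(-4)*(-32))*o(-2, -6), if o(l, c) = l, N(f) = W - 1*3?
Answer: -128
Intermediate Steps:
N(f) = -2 (N(f) = 1 - 1*3 = 1 - 3 = -2)
(N(-4)*(-32))*o(-2, -6) = -2*(-32)*(-2) = 64*(-2) = -128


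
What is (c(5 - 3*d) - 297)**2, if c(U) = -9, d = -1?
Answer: 93636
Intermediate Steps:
(c(5 - 3*d) - 297)**2 = (-9 - 297)**2 = (-306)**2 = 93636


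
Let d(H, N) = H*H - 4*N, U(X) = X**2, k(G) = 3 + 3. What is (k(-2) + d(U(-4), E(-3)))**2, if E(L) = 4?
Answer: 60516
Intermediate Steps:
k(G) = 6
d(H, N) = H**2 - 4*N
(k(-2) + d(U(-4), E(-3)))**2 = (6 + (((-4)**2)**2 - 4*4))**2 = (6 + (16**2 - 16))**2 = (6 + (256 - 16))**2 = (6 + 240)**2 = 246**2 = 60516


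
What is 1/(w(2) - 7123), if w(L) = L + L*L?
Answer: -1/7117 ≈ -0.00014051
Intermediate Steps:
w(L) = L + L²
1/(w(2) - 7123) = 1/(2*(1 + 2) - 7123) = 1/(2*3 - 7123) = 1/(6 - 7123) = 1/(-7117) = -1/7117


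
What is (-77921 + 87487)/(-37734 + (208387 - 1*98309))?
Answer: 4783/36172 ≈ 0.13223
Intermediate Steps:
(-77921 + 87487)/(-37734 + (208387 - 1*98309)) = 9566/(-37734 + (208387 - 98309)) = 9566/(-37734 + 110078) = 9566/72344 = 9566*(1/72344) = 4783/36172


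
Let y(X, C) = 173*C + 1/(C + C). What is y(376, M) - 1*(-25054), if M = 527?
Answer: 122501151/1054 ≈ 1.1623e+5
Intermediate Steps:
y(X, C) = 1/(2*C) + 173*C (y(X, C) = 173*C + 1/(2*C) = 1/(2*C) + 173*C)
y(376, M) - 1*(-25054) = ((½)/527 + 173*527) - 1*(-25054) = ((½)*(1/527) + 91171) + 25054 = (1/1054 + 91171) + 25054 = 96094235/1054 + 25054 = 122501151/1054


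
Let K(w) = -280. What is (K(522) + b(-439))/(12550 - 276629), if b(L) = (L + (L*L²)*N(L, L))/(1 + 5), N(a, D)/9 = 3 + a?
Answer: -331988130437/1584474 ≈ -2.0953e+5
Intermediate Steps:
N(a, D) = 27 + 9*a (N(a, D) = 9*(3 + a) = 27 + 9*a)
b(L) = L/6 + L³*(27 + 9*L)/6 (b(L) = (L + (L*L²)*(27 + 9*L))/(1 + 5) = (L + L³*(27 + 9*L))/6 = (L + L³*(27 + 9*L))*(⅙) = L/6 + L³*(27 + 9*L)/6)
(K(522) + b(-439))/(12550 - 276629) = (-280 + (⅙)*(-439)*(1 + 9*(-439)²*(3 - 439)))/(12550 - 276629) = (-280 + (⅙)*(-439)*(1 + 9*192721*(-436)))/(-264079) = (-280 + (⅙)*(-439)*(1 - 756237204))*(-1/264079) = (-280 + (⅙)*(-439)*(-756237203))*(-1/264079) = (-280 + 331988132117/6)*(-1/264079) = (331988130437/6)*(-1/264079) = -331988130437/1584474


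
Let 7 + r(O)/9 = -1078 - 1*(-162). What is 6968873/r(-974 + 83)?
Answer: -6968873/8307 ≈ -838.92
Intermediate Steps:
r(O) = -8307 (r(O) = -63 + 9*(-1078 - 1*(-162)) = -63 + 9*(-1078 + 162) = -63 + 9*(-916) = -63 - 8244 = -8307)
6968873/r(-974 + 83) = 6968873/(-8307) = 6968873*(-1/8307) = -6968873/8307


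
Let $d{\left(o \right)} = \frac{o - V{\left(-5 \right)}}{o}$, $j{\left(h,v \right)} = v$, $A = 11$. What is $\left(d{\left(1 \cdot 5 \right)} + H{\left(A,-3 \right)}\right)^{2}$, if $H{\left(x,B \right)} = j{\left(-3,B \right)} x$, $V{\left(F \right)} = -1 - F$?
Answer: $\frac{26896}{25} \approx 1075.8$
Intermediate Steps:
$H{\left(x,B \right)} = B x$
$d{\left(o \right)} = \frac{-4 + o}{o}$ ($d{\left(o \right)} = \frac{o - \left(-1 - -5\right)}{o} = \frac{o - \left(-1 + 5\right)}{o} = \frac{o - 4}{o} = \frac{-4 + o}{o}$)
$\left(d{\left(1 \cdot 5 \right)} + H{\left(A,-3 \right)}\right)^{2} = \left(\frac{-4 + 1 \cdot 5}{1 \cdot 5} - 33\right)^{2} = \left(\frac{-4 + 5}{5} - 33\right)^{2} = \left(\frac{1}{5} \cdot 1 - 33\right)^{2} = \left(\frac{1}{5} - 33\right)^{2} = \left(- \frac{164}{5}\right)^{2} = \frac{26896}{25}$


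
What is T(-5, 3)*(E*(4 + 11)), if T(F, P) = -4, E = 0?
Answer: 0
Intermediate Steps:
T(-5, 3)*(E*(4 + 11)) = -0*(4 + 11) = -0*15 = -4*0 = 0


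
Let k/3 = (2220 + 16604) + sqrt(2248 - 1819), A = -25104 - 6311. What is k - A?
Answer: 87887 + 3*sqrt(429) ≈ 87949.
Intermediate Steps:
A = -31415
k = 56472 + 3*sqrt(429) (k = 3*((2220 + 16604) + sqrt(2248 - 1819)) = 3*(18824 + sqrt(429)) = 56472 + 3*sqrt(429) ≈ 56534.)
k - A = (56472 + 3*sqrt(429)) - 1*(-31415) = (56472 + 3*sqrt(429)) + 31415 = 87887 + 3*sqrt(429)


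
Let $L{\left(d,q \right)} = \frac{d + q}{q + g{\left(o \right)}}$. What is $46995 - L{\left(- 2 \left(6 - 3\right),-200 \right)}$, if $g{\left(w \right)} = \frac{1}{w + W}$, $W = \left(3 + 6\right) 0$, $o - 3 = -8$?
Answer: $\frac{47040965}{1001} \approx 46994.0$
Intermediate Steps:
$o = -5$ ($o = 3 - 8 = -5$)
$W = 0$ ($W = 9 \cdot 0 = 0$)
$g{\left(w \right)} = \frac{1}{w}$ ($g{\left(w \right)} = \frac{1}{w + 0} = \frac{1}{w}$)
$L{\left(d,q \right)} = \frac{d + q}{- \frac{1}{5} + q}$ ($L{\left(d,q \right)} = \frac{d + q}{q + \frac{1}{-5}} = \frac{d + q}{q - \frac{1}{5}} = \frac{d + q}{- \frac{1}{5} + q}$)
$46995 - L{\left(- 2 \left(6 - 3\right),-200 \right)} = 46995 - \frac{5 \left(- 2 \left(6 - 3\right) - 200\right)}{-1 + 5 \left(-200\right)} = 46995 - \frac{5 \left(\left(-2\right) 3 - 200\right)}{-1 - 1000} = 46995 - \frac{5 \left(-6 - 200\right)}{-1001} = 46995 - 5 \left(- \frac{1}{1001}\right) \left(-206\right) = 46995 - \frac{1030}{1001} = \frac{47040965}{1001}$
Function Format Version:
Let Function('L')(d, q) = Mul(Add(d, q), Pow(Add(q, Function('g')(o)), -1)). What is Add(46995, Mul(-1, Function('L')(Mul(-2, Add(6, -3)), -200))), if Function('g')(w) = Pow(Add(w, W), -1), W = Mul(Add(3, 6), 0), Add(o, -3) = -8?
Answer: Rational(47040965, 1001) ≈ 46994.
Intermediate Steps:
o = -5 (o = Add(3, -8) = -5)
W = 0 (W = Mul(9, 0) = 0)
Function('g')(w) = Pow(w, -1) (Function('g')(w) = Pow(Add(w, 0), -1) = Pow(w, -1))
Function('L')(d, q) = Mul(Pow(Add(Rational(-1, 5), q), -1), Add(d, q)) (Function('L')(d, q) = Mul(Add(d, q), Pow(Add(q, Pow(-5, -1)), -1)) = Mul(Add(d, q), Pow(Add(q, Rational(-1, 5)), -1)) = Mul(Add(d, q), Pow(Add(Rational(-1, 5), q), -1)) = Mul(Pow(Add(Rational(-1, 5), q), -1), Add(d, q)))
Add(46995, Mul(-1, Function('L')(Mul(-2, Add(6, -3)), -200))) = Add(46995, Mul(-1, Mul(5, Pow(Add(-1, Mul(5, -200)), -1), Add(Mul(-2, Add(6, -3)), -200)))) = Add(46995, Mul(-1, Mul(5, Pow(Add(-1, -1000), -1), Add(Mul(-2, 3), -200)))) = Add(46995, Mul(-1, Mul(5, Pow(-1001, -1), Add(-6, -200)))) = Add(46995, Mul(-1, Mul(5, Rational(-1, 1001), -206))) = Add(46995, Mul(-1, Rational(1030, 1001))) = Add(46995, Rational(-1030, 1001)) = Rational(47040965, 1001)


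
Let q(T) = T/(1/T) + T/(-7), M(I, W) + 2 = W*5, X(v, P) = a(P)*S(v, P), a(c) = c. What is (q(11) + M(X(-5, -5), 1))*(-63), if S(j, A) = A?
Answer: -7713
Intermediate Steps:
X(v, P) = P² (X(v, P) = P*P = P²)
M(I, W) = -2 + 5*W (M(I, W) = -2 + W*5 = -2 + 5*W)
q(T) = T² - T/7 (q(T) = T*T + T*(-⅐) = T² - T/7)
(q(11) + M(X(-5, -5), 1))*(-63) = (11*(-⅐ + 11) + (-2 + 5*1))*(-63) = (11*(76/7) + (-2 + 5))*(-63) = (836/7 + 3)*(-63) = (857/7)*(-63) = -7713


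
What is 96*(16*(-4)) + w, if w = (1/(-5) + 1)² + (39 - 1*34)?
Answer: -153459/25 ≈ -6138.4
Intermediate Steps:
w = 141/25 (w = (-⅕ + 1)² + (39 - 34) = (⅘)² + 5 = 16/25 + 5 = 141/25 ≈ 5.6400)
96*(16*(-4)) + w = 96*(16*(-4)) + 141/25 = 96*(-64) + 141/25 = -6144 + 141/25 = -153459/25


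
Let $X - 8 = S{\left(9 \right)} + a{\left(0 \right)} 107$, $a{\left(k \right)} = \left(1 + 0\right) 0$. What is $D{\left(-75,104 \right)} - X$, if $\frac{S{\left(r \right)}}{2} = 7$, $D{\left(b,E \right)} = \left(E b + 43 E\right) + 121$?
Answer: $-3229$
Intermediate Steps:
$D{\left(b,E \right)} = 121 + 43 E + E b$ ($D{\left(b,E \right)} = \left(43 E + E b\right) + 121 = 121 + 43 E + E b$)
$S{\left(r \right)} = 14$ ($S{\left(r \right)} = 2 \cdot 7 = 14$)
$a{\left(k \right)} = 0$ ($a{\left(k \right)} = 1 \cdot 0 = 0$)
$X = 22$ ($X = 8 + \left(14 + 0 \cdot 107\right) = 8 + \left(14 + 0\right) = 8 + 14 = 22$)
$D{\left(-75,104 \right)} - X = \left(121 + 43 \cdot 104 + 104 \left(-75\right)\right) - 22 = \left(121 + 4472 - 7800\right) - 22 = -3207 - 22 = -3229$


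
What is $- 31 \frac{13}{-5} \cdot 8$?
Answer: $\frac{3224}{5} \approx 644.8$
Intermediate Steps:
$- 31 \frac{13}{-5} \cdot 8 = - 31 \cdot 13 \left(- \frac{1}{5}\right) 8 = \left(-31\right) \left(- \frac{13}{5}\right) 8 = \frac{403}{5} \cdot 8 = \frac{3224}{5}$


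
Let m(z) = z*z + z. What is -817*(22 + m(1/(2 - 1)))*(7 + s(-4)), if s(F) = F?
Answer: -58824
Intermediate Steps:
m(z) = z + z² (m(z) = z² + z = z + z²)
-817*(22 + m(1/(2 - 1)))*(7 + s(-4)) = -817*(22 + (1 + 1/(2 - 1))/(2 - 1))*(7 - 4) = -817*(22 + (1 + 1/1)/1)*3 = -817*(22 + 1*(1 + 1))*3 = -817*(22 + 1*2)*3 = -817*(22 + 2)*3 = -19608*3 = -817*72 = -58824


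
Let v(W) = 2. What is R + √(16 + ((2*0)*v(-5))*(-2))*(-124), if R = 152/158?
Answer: -39108/79 ≈ -495.04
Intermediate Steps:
R = 76/79 (R = 152*(1/158) = 76/79 ≈ 0.96203)
R + √(16 + ((2*0)*v(-5))*(-2))*(-124) = 76/79 + √(16 + ((2*0)*2)*(-2))*(-124) = 76/79 + √(16 + (0*2)*(-2))*(-124) = 76/79 + √(16 + 0*(-2))*(-124) = 76/79 + √(16 + 0)*(-124) = 76/79 + √16*(-124) = 76/79 + 4*(-124) = 76/79 - 496 = -39108/79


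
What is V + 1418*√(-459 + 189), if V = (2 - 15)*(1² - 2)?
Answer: 13 + 4254*I*√30 ≈ 13.0 + 23300.0*I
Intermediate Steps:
V = 13 (V = -13*(1 - 2) = -13*(-1) = 13)
V + 1418*√(-459 + 189) = 13 + 1418*√(-459 + 189) = 13 + 1418*√(-270) = 13 + 1418*(3*I*√30) = 13 + 4254*I*√30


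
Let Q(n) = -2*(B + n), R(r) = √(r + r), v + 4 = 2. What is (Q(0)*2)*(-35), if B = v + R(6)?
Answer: -280 + 280*√3 ≈ 204.97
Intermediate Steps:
v = -2 (v = -4 + 2 = -2)
R(r) = √2*√r (R(r) = √(2*r) = √2*√r)
B = -2 + 2*√3 (B = -2 + √2*√6 = -2 + 2*√3 ≈ 1.4641)
Q(n) = 4 - 4*√3 - 2*n (Q(n) = -2*((-2 + 2*√3) + n) = -2*(-2 + n + 2*√3) = 4 - 4*√3 - 2*n)
(Q(0)*2)*(-35) = ((4 - 4*√3 - 2*0)*2)*(-35) = ((4 - 4*√3 + 0)*2)*(-35) = ((4 - 4*√3)*2)*(-35) = (8 - 8*√3)*(-35) = -280 + 280*√3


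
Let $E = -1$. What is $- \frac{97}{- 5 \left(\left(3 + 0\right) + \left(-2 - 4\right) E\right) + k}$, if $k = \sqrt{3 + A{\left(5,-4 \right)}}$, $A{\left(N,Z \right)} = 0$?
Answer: $\frac{1455}{674} + \frac{97 \sqrt{3}}{2022} \approx 2.2418$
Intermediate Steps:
$k = \sqrt{3}$ ($k = \sqrt{3 + 0} = \sqrt{3} \approx 1.732$)
$- \frac{97}{- 5 \left(\left(3 + 0\right) + \left(-2 - 4\right) E\right) + k} = - \frac{97}{- 5 \left(\left(3 + 0\right) + \left(-2 - 4\right) \left(-1\right)\right) + \sqrt{3}} = - \frac{97}{- 5 \left(3 - -6\right) + \sqrt{3}} = - \frac{97}{- 5 \left(3 + 6\right) + \sqrt{3}} = - \frac{97}{\left(-5\right) 9 + \sqrt{3}} = - \frac{97}{-45 + \sqrt{3}}$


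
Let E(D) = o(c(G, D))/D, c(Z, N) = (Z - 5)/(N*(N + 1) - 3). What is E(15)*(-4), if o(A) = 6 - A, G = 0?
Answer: -5708/3555 ≈ -1.6056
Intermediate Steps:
c(Z, N) = (-5 + Z)/(-3 + N*(1 + N)) (c(Z, N) = (-5 + Z)/(N*(1 + N) - 3) = (-5 + Z)/(-3 + N*(1 + N)))
E(D) = (6 + 5/(-3 + D + D²))/D (E(D) = (6 - (-5 + 0)/(-3 + D + D²))/D = (6 - (-5)/(-3 + D + D²))/D = (6 + 5/(-3 + D + D²))/D)
E(15)*(-4) = ((-13 + 6*15 + 6*15²)/(15*(-3 + 15 + 15²)))*(-4) = ((-13 + 90 + 6*225)/(15*(-3 + 15 + 225)))*(-4) = ((1/15)*(-13 + 90 + 1350)/237)*(-4) = ((1/15)*(1/237)*1427)*(-4) = (1427/3555)*(-4) = -5708/3555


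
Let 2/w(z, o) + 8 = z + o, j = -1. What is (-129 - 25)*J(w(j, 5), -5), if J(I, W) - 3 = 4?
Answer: -1078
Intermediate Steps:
w(z, o) = 2/(-8 + o + z) (w(z, o) = 2/(-8 + (z + o)) = 2/(-8 + (o + z)) = 2/(-8 + o + z))
J(I, W) = 7 (J(I, W) = 3 + 4 = 7)
(-129 - 25)*J(w(j, 5), -5) = (-129 - 25)*7 = -154*7 = -1078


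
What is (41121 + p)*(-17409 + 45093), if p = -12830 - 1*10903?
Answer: 481369392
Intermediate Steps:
p = -23733 (p = -12830 - 10903 = -23733)
(41121 + p)*(-17409 + 45093) = (41121 - 23733)*(-17409 + 45093) = 17388*27684 = 481369392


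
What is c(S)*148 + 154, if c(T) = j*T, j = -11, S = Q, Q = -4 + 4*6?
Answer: -32406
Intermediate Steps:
Q = 20 (Q = -4 + 24 = 20)
S = 20
c(T) = -11*T
c(S)*148 + 154 = -11*20*148 + 154 = -220*148 + 154 = -32560 + 154 = -32406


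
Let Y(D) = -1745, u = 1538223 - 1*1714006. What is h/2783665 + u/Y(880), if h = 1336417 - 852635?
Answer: 98033036857/971499085 ≈ 100.91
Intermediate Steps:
u = -175783 (u = 1538223 - 1714006 = -175783)
h = 483782
h/2783665 + u/Y(880) = 483782/2783665 - 175783/(-1745) = 483782*(1/2783665) - 175783*(-1/1745) = 483782/2783665 + 175783/1745 = 98033036857/971499085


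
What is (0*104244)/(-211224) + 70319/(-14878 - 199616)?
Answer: -70319/214494 ≈ -0.32784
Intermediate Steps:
(0*104244)/(-211224) + 70319/(-14878 - 199616) = 0*(-1/211224) + 70319/(-214494) = 0 + 70319*(-1/214494) = 0 - 70319/214494 = -70319/214494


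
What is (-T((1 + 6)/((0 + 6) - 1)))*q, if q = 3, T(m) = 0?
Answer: 0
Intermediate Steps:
(-T((1 + 6)/((0 + 6) - 1)))*q = -1*0*3 = 0*3 = 0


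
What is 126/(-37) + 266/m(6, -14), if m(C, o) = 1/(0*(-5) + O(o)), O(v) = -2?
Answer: -19810/37 ≈ -535.41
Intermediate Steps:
m(C, o) = -½ (m(C, o) = 1/(0*(-5) - 2) = 1/(0 - 2) = 1/(-2) = -½)
126/(-37) + 266/m(6, -14) = 126/(-37) + 266/(-½) = 126*(-1/37) + 266*(-2) = -126/37 - 532 = -19810/37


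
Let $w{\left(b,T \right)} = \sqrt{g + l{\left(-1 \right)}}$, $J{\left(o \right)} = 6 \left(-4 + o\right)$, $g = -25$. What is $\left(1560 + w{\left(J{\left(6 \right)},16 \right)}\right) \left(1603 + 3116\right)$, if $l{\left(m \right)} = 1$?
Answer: $7361640 + 9438 i \sqrt{6} \approx 7.3616 \cdot 10^{6} + 23118.0 i$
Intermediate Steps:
$J{\left(o \right)} = -24 + 6 o$
$w{\left(b,T \right)} = 2 i \sqrt{6}$ ($w{\left(b,T \right)} = \sqrt{-25 + 1} = \sqrt{-24} = 2 i \sqrt{6}$)
$\left(1560 + w{\left(J{\left(6 \right)},16 \right)}\right) \left(1603 + 3116\right) = \left(1560 + 2 i \sqrt{6}\right) \left(1603 + 3116\right) = \left(1560 + 2 i \sqrt{6}\right) 4719 = 7361640 + 9438 i \sqrt{6}$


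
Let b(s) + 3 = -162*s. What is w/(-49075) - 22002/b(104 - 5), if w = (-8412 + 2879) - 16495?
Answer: 477699766/262404025 ≈ 1.8205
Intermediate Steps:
b(s) = -3 - 162*s
w = -22028 (w = -5533 - 16495 = -22028)
w/(-49075) - 22002/b(104 - 5) = -22028/(-49075) - 22002/(-3 - 162*(104 - 5)) = -22028*(-1/49075) - 22002/(-3 - 162*99) = 22028/49075 - 22002/(-3 - 16038) = 22028/49075 - 22002/(-16041) = 22028/49075 - 22002*(-1/16041) = 22028/49075 + 7334/5347 = 477699766/262404025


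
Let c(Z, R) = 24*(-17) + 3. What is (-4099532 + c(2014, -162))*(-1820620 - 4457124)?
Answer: 25738354902128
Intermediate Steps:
c(Z, R) = -405 (c(Z, R) = -408 + 3 = -405)
(-4099532 + c(2014, -162))*(-1820620 - 4457124) = (-4099532 - 405)*(-1820620 - 4457124) = -4099937*(-6277744) = 25738354902128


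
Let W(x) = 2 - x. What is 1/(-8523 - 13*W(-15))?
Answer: -1/8744 ≈ -0.00011436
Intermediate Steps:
1/(-8523 - 13*W(-15)) = 1/(-8523 - 13*(2 - 1*(-15))) = 1/(-8523 - 13*(2 + 15)) = 1/(-8523 - 13*17) = 1/(-8523 - 221) = 1/(-8744) = -1/8744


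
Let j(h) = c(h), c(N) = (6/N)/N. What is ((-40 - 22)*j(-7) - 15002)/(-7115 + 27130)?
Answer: -147094/196147 ≈ -0.74992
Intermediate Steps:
c(N) = 6/N²
j(h) = 6/h²
((-40 - 22)*j(-7) - 15002)/(-7115 + 27130) = ((-40 - 22)*(6/(-7)²) - 15002)/(-7115 + 27130) = (-372/49 - 15002)/20015 = (-62*6/49 - 15002)*(1/20015) = (-372/49 - 15002)*(1/20015) = -735470/49*1/20015 = -147094/196147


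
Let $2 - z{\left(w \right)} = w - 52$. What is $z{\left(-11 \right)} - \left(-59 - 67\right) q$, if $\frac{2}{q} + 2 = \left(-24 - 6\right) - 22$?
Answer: $\frac{181}{3} \approx 60.333$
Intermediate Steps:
$z{\left(w \right)} = 54 - w$ ($z{\left(w \right)} = 2 - \left(w - 52\right) = 2 - \left(-52 + w\right) = 54 - w$)
$q = - \frac{1}{27}$ ($q = \frac{2}{-2 - 52} = \frac{2}{-54} = 2 \left(- \frac{1}{54}\right) = - \frac{1}{27} \approx -0.037037$)
$z{\left(-11 \right)} - \left(-59 - 67\right) q = \left(54 - -11\right) - \left(-59 - 67\right) \left(- \frac{1}{27}\right) = \left(54 + 11\right) - \left(-126\right) \left(- \frac{1}{27}\right) = 65 - \frac{14}{3} = \frac{181}{3}$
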